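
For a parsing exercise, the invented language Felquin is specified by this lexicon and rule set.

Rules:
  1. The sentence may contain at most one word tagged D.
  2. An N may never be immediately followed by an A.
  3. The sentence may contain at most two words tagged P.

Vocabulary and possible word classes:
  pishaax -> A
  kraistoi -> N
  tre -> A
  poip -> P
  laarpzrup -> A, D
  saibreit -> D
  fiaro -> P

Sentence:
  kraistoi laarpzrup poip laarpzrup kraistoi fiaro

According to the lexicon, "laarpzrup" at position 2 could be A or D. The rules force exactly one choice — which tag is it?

Candidates per position — 1:kraistoi {N}; 2:laarpzrup {A,D}; 3:poip {P}; 4:laarpzrup {A,D}; 5:kraistoi {N}; 6:fiaro {P}.
At position 2, choosing A makes rule 2 impossible to satisfy; hence D.
At position 4, choosing D makes rule 1 impossible to satisfy; hence A.
The only consistent sequence is: N D P A N P.
Verifying each rule — rule 1 satisfied; rule 2 satisfied; rule 3 satisfied.

D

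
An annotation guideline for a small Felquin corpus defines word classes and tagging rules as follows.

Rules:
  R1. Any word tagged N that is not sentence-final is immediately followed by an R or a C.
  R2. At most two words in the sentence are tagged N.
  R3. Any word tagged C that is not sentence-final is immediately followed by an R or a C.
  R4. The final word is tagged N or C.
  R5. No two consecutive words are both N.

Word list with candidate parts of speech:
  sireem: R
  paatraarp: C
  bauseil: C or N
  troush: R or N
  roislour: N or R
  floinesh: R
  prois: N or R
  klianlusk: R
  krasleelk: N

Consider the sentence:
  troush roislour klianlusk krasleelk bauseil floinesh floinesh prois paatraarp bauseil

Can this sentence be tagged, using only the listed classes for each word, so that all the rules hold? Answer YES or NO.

Candidates per position — 1:troush {R,N}; 2:roislour {N,R}; 3:klianlusk {R}; 4:krasleelk {N}; 5:bauseil {C,N}; 6:floinesh {R}; 7:floinesh {R}; 8:prois {N,R}; 9:paatraarp {C}; 10:bauseil {C,N}.
One satisfying assignment: R R R N C R R R C C.
Verifying each rule — rule 1 ✓; rule 2 ✓; rule 3 ✓; rule 4 ✓; rule 5 ✓.

YES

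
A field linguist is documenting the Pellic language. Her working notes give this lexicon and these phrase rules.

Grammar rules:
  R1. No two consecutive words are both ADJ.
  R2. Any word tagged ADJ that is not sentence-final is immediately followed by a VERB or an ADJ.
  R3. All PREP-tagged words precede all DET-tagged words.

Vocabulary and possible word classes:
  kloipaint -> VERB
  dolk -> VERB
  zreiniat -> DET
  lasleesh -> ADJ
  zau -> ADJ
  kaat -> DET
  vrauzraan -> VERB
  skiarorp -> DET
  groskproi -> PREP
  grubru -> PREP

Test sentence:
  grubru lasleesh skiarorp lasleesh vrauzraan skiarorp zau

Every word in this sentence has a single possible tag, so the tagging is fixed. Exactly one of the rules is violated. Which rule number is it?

Fixed tagging: PREP ADJ DET ADJ VERB DET ADJ.
Checking each rule: R1 ok, R2 fails, R3 ok.
Only rule 2 fails.

2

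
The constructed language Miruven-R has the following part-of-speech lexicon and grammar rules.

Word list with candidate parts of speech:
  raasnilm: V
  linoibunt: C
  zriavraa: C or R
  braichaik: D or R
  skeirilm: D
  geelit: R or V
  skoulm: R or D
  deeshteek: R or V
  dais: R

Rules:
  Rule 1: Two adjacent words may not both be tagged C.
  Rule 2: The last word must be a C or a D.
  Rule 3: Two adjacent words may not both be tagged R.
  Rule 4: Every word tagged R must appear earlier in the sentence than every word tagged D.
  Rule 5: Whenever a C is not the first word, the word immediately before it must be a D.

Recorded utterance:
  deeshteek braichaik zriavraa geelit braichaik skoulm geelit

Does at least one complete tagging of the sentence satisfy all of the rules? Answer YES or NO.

NO

Candidates per position — 1:deeshteek {R,V}; 2:braichaik {D,R}; 3:zriavraa {C,R}; 4:geelit {R,V}; 5:braichaik {D,R}; 6:skoulm {R,D}; 7:geelit {R,V}.
Rule 2 cannot be satisfied by any choice of tags from the lexicon.
So there is no consistent tagging.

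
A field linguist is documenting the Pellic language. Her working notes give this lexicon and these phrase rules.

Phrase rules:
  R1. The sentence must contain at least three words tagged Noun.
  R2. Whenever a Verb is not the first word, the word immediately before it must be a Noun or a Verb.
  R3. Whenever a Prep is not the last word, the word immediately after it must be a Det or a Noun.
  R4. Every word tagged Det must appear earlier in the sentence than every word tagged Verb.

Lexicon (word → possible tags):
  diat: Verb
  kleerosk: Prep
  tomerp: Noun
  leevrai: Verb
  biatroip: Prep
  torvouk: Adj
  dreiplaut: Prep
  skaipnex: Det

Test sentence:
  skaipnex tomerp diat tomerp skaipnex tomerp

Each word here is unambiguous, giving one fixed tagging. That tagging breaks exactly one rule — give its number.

4

Fixed tagging: Det Noun Verb Noun Det Noun.
Rule check: R1 holds, R2 holds, R3 holds, R4 violated.
Only rule 4 fails.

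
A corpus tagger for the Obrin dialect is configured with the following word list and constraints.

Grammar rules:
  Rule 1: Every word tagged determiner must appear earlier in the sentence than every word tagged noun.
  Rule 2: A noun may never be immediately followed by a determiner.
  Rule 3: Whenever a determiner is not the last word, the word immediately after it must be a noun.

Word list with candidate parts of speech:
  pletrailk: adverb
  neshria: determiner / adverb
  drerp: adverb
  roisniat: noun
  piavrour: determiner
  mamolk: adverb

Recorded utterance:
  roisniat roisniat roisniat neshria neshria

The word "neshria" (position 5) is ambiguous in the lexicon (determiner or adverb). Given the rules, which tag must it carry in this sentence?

Candidates per position — 1:roisniat {noun}; 2:roisniat {noun}; 3:roisniat {noun}; 4:neshria {determiner,adverb}; 5:neshria {determiner,adverb}.
Position 4: tagging it determiner would leave rule 1 unsatisfiable, so it must be adverb.
Position 5: tagging it determiner would leave rule 1 unsatisfiable, so it must be adverb.
So the tagging must be: noun noun noun adverb adverb.
Checking: rule 1 satisfied; rule 2 satisfied; rule 3 satisfied.

adverb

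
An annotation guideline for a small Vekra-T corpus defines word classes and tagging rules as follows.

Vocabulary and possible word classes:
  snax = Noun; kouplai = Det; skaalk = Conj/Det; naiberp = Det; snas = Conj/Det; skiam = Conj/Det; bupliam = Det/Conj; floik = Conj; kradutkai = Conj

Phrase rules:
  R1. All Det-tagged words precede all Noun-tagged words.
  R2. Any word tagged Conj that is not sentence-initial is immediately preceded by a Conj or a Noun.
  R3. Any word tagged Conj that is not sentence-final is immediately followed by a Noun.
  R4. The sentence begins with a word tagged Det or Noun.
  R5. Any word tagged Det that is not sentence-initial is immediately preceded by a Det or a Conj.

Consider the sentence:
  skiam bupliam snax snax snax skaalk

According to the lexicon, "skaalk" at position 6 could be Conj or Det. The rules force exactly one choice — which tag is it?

Conj

Candidates per position — 1:skiam {Conj,Det}; 2:bupliam {Det,Conj}; 3:snax {Noun}; 4:snax {Noun}; 5:snax {Noun}; 6:skaalk {Conj,Det}.
At position 1, choosing Conj makes rule 3 impossible to satisfy; hence Det.
At position 2, choosing Conj makes rule 2 impossible to satisfy; hence Det.
At position 6, choosing Det makes rule 1 impossible to satisfy; hence Conj.
That leaves exactly one tagging: Det Det Noun Noun Noun Conj.
Checking: rule 1 ok; rule 2 ok; rule 3 ok; rule 4 ok; rule 5 ok.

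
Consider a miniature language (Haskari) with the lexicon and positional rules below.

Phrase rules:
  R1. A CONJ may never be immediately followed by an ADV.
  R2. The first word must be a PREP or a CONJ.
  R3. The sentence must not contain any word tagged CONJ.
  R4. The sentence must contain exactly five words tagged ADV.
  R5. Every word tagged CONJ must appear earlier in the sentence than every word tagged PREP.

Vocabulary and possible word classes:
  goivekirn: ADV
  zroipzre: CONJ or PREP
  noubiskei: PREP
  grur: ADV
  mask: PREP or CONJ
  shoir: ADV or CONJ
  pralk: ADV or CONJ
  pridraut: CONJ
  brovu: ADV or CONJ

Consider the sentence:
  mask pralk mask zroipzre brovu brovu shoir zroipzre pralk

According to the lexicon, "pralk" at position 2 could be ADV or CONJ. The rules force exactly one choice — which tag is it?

Candidates per position — 1:mask {PREP,CONJ}; 2:pralk {ADV,CONJ}; 3:mask {PREP,CONJ}; 4:zroipzre {CONJ,PREP}; 5:brovu {ADV,CONJ}; 6:brovu {ADV,CONJ}; 7:shoir {ADV,CONJ}; 8:zroipzre {CONJ,PREP}; 9:pralk {ADV,CONJ}.
Position 1: CONJ is ruled out by rule 3; that leaves PREP.
Position 2: CONJ is ruled out by rule 3; that leaves ADV.
Position 3: CONJ is ruled out by rule 3; that leaves PREP.
Position 4: CONJ is ruled out by rule 3; that leaves PREP.
Position 5: CONJ is ruled out by rule 3; that leaves ADV.
Position 6: CONJ is ruled out by rule 3; that leaves ADV.
Position 7: CONJ is ruled out by rule 3; that leaves ADV.
Position 8: CONJ is ruled out by rule 3; that leaves PREP.
Position 9: CONJ is ruled out by rule 3; that leaves ADV.
The only consistent sequence is: PREP ADV PREP PREP ADV ADV ADV PREP ADV.
Check: rule 1 holds; rule 2 holds; rule 3 holds; rule 4 holds; rule 5 holds.

ADV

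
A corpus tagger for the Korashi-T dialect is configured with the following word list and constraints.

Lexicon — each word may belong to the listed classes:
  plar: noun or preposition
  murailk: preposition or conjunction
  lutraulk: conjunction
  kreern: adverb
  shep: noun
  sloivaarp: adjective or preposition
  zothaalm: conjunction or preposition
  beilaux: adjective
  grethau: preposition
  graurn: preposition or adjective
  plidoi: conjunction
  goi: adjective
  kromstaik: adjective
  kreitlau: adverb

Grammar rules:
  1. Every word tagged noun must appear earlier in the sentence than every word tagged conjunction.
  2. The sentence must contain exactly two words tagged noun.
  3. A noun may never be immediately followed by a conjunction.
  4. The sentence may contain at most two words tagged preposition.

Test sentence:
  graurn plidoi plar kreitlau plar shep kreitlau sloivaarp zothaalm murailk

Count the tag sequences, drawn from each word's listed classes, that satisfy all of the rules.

Candidates per position — 1:graurn {preposition,adjective}; 2:plidoi {conjunction}; 3:plar {noun,preposition}; 4:kreitlau {adverb}; 5:plar {noun,preposition}; 6:shep {noun}; 7:kreitlau {adverb}; 8:sloivaarp {adjective,preposition}; 9:zothaalm {conjunction,preposition}; 10:murailk {preposition,conjunction}.
There are 64 candidate sequences in total.
Rule 1 cannot be satisfied by any choice of tags from the lexicon.
So there is no consistent tagging.
Count = 0.

0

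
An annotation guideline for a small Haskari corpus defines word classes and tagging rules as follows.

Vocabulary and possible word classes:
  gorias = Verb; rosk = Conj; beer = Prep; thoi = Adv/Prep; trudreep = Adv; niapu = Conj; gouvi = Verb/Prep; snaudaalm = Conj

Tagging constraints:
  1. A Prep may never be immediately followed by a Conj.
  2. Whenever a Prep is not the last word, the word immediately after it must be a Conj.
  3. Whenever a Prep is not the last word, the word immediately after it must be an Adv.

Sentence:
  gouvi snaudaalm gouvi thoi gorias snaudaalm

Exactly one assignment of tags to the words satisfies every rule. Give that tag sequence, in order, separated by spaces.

Candidates per position — 1:gouvi {Verb,Prep}; 2:snaudaalm {Conj}; 3:gouvi {Verb,Prep}; 4:thoi {Adv,Prep}; 5:gorias {Verb}; 6:snaudaalm {Conj}.
Word 1 cannot be Prep — rule 1 would then fail for every completion. It is Verb.
Word 3 cannot be Prep — rule 2 would then fail for every completion. It is Verb.
Word 4 cannot be Prep — rule 2 would then fail for every completion. It is Adv.
The unique satisfying tagging is: Verb Conj Verb Adv Verb Conj.
Check: rule 1 satisfied; rule 2 satisfied; rule 3 satisfied.

Verb Conj Verb Adv Verb Conj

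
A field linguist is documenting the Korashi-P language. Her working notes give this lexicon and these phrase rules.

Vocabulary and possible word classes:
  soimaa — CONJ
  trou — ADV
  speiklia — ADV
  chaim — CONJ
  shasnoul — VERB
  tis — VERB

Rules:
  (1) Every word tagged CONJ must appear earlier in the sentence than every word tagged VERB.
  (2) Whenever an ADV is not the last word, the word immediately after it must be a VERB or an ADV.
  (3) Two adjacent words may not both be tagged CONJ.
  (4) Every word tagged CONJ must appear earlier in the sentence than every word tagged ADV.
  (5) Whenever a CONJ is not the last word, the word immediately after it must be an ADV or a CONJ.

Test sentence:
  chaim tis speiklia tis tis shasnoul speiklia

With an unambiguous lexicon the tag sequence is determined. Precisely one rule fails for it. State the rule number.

Fixed tagging: CONJ VERB ADV VERB VERB VERB ADV.
Checking each rule: R1 ok, R2 ok, R3 ok, R4 ok, R5 fails.
Only rule 5 fails.

5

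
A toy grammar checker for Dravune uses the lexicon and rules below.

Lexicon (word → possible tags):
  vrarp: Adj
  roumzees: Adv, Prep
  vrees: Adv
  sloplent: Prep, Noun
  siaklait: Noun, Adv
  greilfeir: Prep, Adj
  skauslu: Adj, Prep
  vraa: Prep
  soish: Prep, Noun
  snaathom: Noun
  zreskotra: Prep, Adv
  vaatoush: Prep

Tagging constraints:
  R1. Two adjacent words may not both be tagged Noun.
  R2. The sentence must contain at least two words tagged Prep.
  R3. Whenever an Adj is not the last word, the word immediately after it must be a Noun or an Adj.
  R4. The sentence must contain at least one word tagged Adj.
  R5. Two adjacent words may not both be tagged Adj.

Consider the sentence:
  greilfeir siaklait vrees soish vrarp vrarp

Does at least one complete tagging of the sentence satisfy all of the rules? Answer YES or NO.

Candidates per position — 1:greilfeir {Prep,Adj}; 2:siaklait {Noun,Adv}; 3:vrees {Adv}; 4:soish {Prep,Noun}; 5:vrarp {Adj}; 6:vrarp {Adj}.
Rule 5 cannot be satisfied by any choice of tags from the lexicon.
So there is no consistent tagging.

NO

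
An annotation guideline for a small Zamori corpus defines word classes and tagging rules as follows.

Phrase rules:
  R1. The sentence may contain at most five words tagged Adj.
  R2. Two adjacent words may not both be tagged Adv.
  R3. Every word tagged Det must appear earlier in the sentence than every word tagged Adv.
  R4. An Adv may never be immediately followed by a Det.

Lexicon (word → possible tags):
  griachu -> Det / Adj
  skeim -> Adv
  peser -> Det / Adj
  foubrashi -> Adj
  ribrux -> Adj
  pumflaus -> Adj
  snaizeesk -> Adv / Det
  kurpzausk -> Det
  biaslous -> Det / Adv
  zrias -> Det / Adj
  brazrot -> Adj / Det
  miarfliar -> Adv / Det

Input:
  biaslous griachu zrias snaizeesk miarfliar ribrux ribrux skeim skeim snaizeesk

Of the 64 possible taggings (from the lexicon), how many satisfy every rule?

0

Candidates per position — 1:biaslous {Det,Adv}; 2:griachu {Det,Adj}; 3:zrias {Det,Adj}; 4:snaizeesk {Adv,Det}; 5:miarfliar {Adv,Det}; 6:ribrux {Adj}; 7:ribrux {Adj}; 8:skeim {Adv}; 9:skeim {Adv}; 10:snaizeesk {Adv,Det}.
There are 64 candidate sequences in total.
Rule 2 cannot be satisfied by any choice of tags from the lexicon.
So there is no consistent tagging.
Count = 0.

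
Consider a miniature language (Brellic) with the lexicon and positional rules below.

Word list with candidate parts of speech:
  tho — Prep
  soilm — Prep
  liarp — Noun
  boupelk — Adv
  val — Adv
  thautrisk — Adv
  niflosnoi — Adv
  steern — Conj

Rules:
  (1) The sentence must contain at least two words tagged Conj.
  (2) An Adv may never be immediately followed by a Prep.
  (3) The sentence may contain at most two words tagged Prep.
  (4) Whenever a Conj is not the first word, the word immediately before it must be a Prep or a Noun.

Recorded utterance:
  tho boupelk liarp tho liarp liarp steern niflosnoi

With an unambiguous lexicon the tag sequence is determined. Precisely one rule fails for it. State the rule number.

Fixed tagging: Prep Adv Noun Prep Noun Noun Conj Adv.
Checking each rule: R1 ✗, R2 ✓, R3 ✓, R4 ✓.
Only rule 1 fails.

1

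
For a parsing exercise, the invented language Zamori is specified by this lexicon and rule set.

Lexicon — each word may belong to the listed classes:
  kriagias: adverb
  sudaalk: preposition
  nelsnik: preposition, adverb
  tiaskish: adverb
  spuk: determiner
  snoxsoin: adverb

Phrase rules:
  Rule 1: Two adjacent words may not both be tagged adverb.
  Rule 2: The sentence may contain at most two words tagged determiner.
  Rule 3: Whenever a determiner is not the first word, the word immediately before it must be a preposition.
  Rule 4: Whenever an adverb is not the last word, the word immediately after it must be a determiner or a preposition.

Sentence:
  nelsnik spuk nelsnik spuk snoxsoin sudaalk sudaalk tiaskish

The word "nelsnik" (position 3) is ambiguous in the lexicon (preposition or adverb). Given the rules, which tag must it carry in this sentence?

Candidates per position — 1:nelsnik {preposition,adverb}; 2:spuk {determiner}; 3:nelsnik {preposition,adverb}; 4:spuk {determiner}; 5:snoxsoin {adverb}; 6:sudaalk {preposition}; 7:sudaalk {preposition}; 8:tiaskish {adverb}.
At position 1, choosing adverb makes rule 3 impossible to satisfy; hence preposition.
At position 3, choosing adverb makes rule 3 impossible to satisfy; hence preposition.
The only consistent sequence is: preposition determiner preposition determiner adverb preposition preposition adverb.
Rule-by-rule: rule 1 ok; rule 2 ok; rule 3 ok; rule 4 ok.

preposition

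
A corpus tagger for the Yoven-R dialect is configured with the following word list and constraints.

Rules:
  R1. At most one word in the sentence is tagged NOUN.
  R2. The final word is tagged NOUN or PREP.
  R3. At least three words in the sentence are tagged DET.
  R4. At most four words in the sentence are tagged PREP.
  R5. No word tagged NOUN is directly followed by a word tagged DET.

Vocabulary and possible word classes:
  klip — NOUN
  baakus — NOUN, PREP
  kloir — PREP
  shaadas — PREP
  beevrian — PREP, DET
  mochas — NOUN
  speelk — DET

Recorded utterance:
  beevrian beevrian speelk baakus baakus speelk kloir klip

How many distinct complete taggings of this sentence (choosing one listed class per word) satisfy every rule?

Candidates per position — 1:beevrian {PREP,DET}; 2:beevrian {PREP,DET}; 3:speelk {DET}; 4:baakus {NOUN,PREP}; 5:baakus {NOUN,PREP}; 6:speelk {DET}; 7:kloir {PREP}; 8:klip {NOUN}.
There are 16 candidate sequences in total.
The sequences that satisfy every rule: PREP DET DET PREP PREP DET PREP NOUN; DET PREP DET PREP PREP DET PREP NOUN; DET DET DET PREP PREP DET PREP NOUN.
Count = 3.

3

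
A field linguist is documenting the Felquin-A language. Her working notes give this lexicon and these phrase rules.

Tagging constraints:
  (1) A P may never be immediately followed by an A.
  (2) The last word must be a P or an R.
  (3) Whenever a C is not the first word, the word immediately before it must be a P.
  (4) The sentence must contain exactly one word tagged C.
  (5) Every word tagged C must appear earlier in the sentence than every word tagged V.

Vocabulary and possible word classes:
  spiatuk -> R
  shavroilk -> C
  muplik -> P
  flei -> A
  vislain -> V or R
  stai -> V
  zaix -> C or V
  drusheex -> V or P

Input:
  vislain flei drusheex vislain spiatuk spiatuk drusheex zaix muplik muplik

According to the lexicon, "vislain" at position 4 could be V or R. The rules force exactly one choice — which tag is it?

R

Candidates per position — 1:vislain {V,R}; 2:flei {A}; 3:drusheex {V,P}; 4:vislain {V,R}; 5:spiatuk {R}; 6:spiatuk {R}; 7:drusheex {V,P}; 8:zaix {C,V}; 9:muplik {P}; 10:muplik {P}.
If word 8 were V, no tagging could satisfy rule 4; so word 8 is C.
If word 1 were V, no tagging could satisfy rule 5; so word 1 is R.
If word 3 were V, no tagging could satisfy rule 5; so word 3 is P.
If word 4 were V, no tagging could satisfy rule 5; so word 4 is R.
If word 7 were V, no tagging could satisfy rule 3; so word 7 is P.
The only consistent sequence is: R A P R R R P C P P.
Rule-by-rule: rule 1 satisfied; rule 2 satisfied; rule 3 satisfied; rule 4 satisfied; rule 5 satisfied.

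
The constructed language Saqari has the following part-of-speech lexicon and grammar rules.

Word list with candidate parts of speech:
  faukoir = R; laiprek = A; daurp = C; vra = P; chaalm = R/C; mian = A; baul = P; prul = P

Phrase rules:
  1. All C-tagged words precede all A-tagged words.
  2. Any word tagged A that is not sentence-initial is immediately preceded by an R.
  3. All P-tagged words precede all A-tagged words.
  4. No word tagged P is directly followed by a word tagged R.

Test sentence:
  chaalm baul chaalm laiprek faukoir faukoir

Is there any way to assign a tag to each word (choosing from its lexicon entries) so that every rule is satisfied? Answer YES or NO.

Candidates per position — 1:chaalm {R,C}; 2:baul {P}; 3:chaalm {R,C}; 4:laiprek {A}; 5:faukoir {R}; 6:faukoir {R}.
Every candidate sequence violates at least one rule; no consistent tagging exists.

NO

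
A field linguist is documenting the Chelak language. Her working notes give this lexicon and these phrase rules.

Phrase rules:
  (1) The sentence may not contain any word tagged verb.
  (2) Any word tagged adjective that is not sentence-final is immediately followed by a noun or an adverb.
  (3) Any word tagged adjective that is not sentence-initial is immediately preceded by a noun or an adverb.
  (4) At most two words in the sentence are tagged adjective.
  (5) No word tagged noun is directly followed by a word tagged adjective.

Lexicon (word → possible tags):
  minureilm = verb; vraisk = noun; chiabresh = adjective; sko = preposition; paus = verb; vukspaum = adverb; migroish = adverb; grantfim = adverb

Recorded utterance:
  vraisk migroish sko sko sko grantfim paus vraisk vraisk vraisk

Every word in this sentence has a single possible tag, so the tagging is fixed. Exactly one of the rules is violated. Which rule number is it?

Fixed tagging: noun adverb preposition preposition preposition adverb verb noun noun noun.
Checking each rule: R1 fails, R2 ok, R3 ok, R4 ok, R5 ok.
Only rule 1 fails.

1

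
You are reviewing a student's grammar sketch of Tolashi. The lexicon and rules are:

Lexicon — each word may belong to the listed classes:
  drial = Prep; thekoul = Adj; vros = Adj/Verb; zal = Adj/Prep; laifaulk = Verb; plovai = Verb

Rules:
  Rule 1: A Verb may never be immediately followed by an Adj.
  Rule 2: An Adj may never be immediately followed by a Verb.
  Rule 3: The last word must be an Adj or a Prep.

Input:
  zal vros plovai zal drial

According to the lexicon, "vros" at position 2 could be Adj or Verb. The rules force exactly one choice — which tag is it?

Verb

Candidates per position — 1:zal {Adj,Prep}; 2:vros {Adj,Verb}; 3:plovai {Verb}; 4:zal {Adj,Prep}; 5:drial {Prep}.
Word 1 cannot be Adj — rule 2 would then fail for every completion. It is Prep.
Word 2 cannot be Adj — rule 2 would then fail for every completion. It is Verb.
Word 4 cannot be Adj — rule 1 would then fail for every completion. It is Prep.
So the tagging must be: Prep Verb Verb Prep Prep.
Check: rule 1 satisfied; rule 2 satisfied; rule 3 satisfied.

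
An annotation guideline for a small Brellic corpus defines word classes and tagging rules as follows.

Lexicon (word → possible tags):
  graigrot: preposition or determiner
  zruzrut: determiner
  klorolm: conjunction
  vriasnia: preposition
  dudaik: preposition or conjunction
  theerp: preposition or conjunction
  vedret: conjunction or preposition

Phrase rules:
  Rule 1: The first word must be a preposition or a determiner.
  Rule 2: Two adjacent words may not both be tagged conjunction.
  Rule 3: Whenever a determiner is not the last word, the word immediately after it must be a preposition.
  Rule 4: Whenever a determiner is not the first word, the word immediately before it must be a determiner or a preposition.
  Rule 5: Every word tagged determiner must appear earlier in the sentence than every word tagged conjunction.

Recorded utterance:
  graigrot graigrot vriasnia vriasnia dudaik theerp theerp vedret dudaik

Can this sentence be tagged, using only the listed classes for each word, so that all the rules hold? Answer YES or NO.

YES

Candidates per position — 1:graigrot {preposition,determiner}; 2:graigrot {preposition,determiner}; 3:vriasnia {preposition}; 4:vriasnia {preposition}; 5:dudaik {preposition,conjunction}; 6:theerp {preposition,conjunction}; 7:theerp {preposition,conjunction}; 8:vedret {conjunction,preposition}; 9:dudaik {preposition,conjunction}.
One satisfying assignment: preposition preposition preposition preposition conjunction preposition preposition conjunction preposition.
Rule-by-rule: rule 1 ✓; rule 2 ✓; rule 3 ✓; rule 4 ✓; rule 5 ✓.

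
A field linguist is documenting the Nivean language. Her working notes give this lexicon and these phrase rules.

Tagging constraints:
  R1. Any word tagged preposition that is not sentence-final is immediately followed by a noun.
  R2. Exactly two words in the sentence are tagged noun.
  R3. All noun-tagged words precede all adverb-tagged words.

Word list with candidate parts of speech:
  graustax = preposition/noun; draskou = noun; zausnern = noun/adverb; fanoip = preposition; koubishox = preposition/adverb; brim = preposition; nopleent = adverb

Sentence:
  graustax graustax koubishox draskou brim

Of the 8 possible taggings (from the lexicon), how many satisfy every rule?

1

Candidates per position — 1:graustax {preposition,noun}; 2:graustax {preposition,noun}; 3:koubishox {preposition,adverb}; 4:draskou {noun}; 5:brim {preposition}.
There are 8 candidate sequences in total.
The sequences that satisfy every rule: preposition noun preposition noun preposition.
Count = 1.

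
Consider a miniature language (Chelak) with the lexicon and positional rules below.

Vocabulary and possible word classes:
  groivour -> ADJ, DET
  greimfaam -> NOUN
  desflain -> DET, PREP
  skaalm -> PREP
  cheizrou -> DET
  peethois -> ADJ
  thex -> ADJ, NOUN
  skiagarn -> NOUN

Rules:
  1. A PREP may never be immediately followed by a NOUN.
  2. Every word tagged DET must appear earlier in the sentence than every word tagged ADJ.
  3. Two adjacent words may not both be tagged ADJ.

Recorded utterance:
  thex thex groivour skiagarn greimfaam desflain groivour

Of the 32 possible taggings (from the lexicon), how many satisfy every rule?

Candidates per position — 1:thex {ADJ,NOUN}; 2:thex {ADJ,NOUN}; 3:groivour {ADJ,DET}; 4:skiagarn {NOUN}; 5:greimfaam {NOUN}; 6:desflain {DET,PREP}; 7:groivour {ADJ,DET}.
There are 32 candidate sequences in total.
Checking each against the rules leaves 6 sequences.
Count = 6.

6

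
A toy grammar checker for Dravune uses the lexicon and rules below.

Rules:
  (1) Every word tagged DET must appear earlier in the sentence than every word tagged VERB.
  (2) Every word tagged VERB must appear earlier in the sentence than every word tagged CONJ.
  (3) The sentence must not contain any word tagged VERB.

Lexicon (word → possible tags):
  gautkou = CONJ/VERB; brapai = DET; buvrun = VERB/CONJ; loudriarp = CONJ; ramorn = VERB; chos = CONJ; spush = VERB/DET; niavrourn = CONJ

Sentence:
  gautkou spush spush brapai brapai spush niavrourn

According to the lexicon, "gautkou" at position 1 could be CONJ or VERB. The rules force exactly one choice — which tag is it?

Candidates per position — 1:gautkou {CONJ,VERB}; 2:spush {VERB,DET}; 3:spush {VERB,DET}; 4:brapai {DET}; 5:brapai {DET}; 6:spush {VERB,DET}; 7:niavrourn {CONJ}.
Position 1: tagging it VERB would leave rule 1 unsatisfiable, so it must be CONJ.
Position 2: tagging it VERB would leave rule 1 unsatisfiable, so it must be DET.
Position 3: tagging it VERB would leave rule 1 unsatisfiable, so it must be DET.
Position 6: tagging it VERB would leave rule 2 unsatisfiable, so it must be DET.
That leaves exactly one tagging: CONJ DET DET DET DET DET CONJ.
Verifying each rule — rule 1 holds; rule 2 holds; rule 3 holds.

CONJ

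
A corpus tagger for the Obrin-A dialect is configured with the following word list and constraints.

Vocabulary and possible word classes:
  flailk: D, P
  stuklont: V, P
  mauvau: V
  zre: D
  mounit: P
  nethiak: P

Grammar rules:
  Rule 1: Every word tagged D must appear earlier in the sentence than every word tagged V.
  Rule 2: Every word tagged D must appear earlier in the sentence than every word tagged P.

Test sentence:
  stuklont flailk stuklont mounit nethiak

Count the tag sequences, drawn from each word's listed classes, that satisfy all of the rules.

4

Candidates per position — 1:stuklont {V,P}; 2:flailk {D,P}; 3:stuklont {V,P}; 4:mounit {P}; 5:nethiak {P}.
There are 8 candidate sequences in total.
The sequences that satisfy every rule: V P V P P; V P P P P; P P V P P; P P P P P.
Count = 4.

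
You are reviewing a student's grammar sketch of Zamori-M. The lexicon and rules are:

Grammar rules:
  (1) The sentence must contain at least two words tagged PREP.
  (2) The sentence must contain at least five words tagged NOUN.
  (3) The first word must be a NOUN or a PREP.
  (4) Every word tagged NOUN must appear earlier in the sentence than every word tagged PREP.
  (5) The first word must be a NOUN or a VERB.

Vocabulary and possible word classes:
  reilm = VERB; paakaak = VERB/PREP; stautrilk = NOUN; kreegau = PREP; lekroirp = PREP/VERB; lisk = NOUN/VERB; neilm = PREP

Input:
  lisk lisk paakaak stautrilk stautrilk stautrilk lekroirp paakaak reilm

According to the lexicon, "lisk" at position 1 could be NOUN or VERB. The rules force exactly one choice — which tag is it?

Candidates per position — 1:lisk {NOUN,VERB}; 2:lisk {NOUN,VERB}; 3:paakaak {VERB,PREP}; 4:stautrilk {NOUN}; 5:stautrilk {NOUN}; 6:stautrilk {NOUN}; 7:lekroirp {PREP,VERB}; 8:paakaak {VERB,PREP}; 9:reilm {VERB}.
If word 1 were VERB, no tagging could satisfy rule 2; so word 1 is NOUN.
If word 2 were VERB, no tagging could satisfy rule 2; so word 2 is NOUN.
If word 3 were PREP, no tagging could satisfy rule 4; so word 3 is VERB.
If word 7 were VERB, no tagging could satisfy rule 1; so word 7 is PREP.
If word 8 were VERB, no tagging could satisfy rule 1; so word 8 is PREP.
The only consistent sequence is: NOUN NOUN VERB NOUN NOUN NOUN PREP PREP VERB.
Check: rule 1 satisfied; rule 2 satisfied; rule 3 satisfied; rule 4 satisfied; rule 5 satisfied.

NOUN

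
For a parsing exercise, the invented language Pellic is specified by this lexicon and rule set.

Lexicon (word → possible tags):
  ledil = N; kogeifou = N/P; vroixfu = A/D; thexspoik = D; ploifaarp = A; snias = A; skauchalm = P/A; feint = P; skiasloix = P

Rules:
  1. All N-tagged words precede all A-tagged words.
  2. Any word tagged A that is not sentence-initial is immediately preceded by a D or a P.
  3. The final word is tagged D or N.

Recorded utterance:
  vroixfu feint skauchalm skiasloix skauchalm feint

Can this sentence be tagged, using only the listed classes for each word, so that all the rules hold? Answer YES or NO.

Candidates per position — 1:vroixfu {A,D}; 2:feint {P}; 3:skauchalm {P,A}; 4:skiasloix {P}; 5:skauchalm {P,A}; 6:feint {P}.
Rule 3 cannot be satisfied by any choice of tags from the lexicon.
So there is no consistent tagging.

NO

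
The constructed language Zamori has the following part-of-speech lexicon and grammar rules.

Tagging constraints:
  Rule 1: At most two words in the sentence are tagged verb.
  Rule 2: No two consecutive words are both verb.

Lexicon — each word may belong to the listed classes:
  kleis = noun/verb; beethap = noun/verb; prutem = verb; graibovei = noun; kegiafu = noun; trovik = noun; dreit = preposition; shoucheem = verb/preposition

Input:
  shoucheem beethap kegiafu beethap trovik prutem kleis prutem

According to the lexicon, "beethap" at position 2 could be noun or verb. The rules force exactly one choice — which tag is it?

Candidates per position — 1:shoucheem {verb,preposition}; 2:beethap {noun,verb}; 3:kegiafu {noun}; 4:beethap {noun,verb}; 5:trovik {noun}; 6:prutem {verb}; 7:kleis {noun,verb}; 8:prutem {verb}.
Position 1: tagging it verb would leave rule 1 unsatisfiable, so it must be preposition.
Position 2: tagging it verb would leave rule 1 unsatisfiable, so it must be noun.
Position 4: tagging it verb would leave rule 1 unsatisfiable, so it must be noun.
Position 7: tagging it verb would leave rule 1 unsatisfiable, so it must be noun.
The unique satisfying tagging is: preposition noun noun noun noun verb noun verb.
Check: rule 1 holds; rule 2 holds.

noun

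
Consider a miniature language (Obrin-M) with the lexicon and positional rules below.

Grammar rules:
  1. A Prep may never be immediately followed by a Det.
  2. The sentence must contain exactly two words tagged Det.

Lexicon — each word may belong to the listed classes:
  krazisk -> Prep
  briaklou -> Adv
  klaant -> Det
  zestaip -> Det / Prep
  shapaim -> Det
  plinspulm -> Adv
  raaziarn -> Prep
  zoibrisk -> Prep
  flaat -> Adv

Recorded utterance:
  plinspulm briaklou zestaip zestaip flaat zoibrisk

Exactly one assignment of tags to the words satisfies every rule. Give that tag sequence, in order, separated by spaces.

Adv Adv Det Det Adv Prep

Candidates per position — 1:plinspulm {Adv}; 2:briaklou {Adv}; 3:zestaip {Det,Prep}; 4:zestaip {Det,Prep}; 5:flaat {Adv}; 6:zoibrisk {Prep}.
Position 3: Prep is ruled out by rule 2; that leaves Det.
Position 4: Prep is ruled out by rule 2; that leaves Det.
That leaves exactly one tagging: Adv Adv Det Det Adv Prep.
Check: rule 1 ok; rule 2 ok.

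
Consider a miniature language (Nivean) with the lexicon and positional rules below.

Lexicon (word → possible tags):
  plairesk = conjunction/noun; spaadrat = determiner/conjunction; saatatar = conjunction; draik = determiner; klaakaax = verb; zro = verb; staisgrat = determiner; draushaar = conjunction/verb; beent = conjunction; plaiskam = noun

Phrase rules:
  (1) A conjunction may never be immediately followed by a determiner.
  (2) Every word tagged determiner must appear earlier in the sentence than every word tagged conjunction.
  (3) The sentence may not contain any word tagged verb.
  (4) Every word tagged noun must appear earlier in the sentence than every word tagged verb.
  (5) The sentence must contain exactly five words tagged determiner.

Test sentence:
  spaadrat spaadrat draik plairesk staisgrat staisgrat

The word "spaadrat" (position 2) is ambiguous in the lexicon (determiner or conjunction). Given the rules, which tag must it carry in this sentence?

Candidates per position — 1:spaadrat {determiner,conjunction}; 2:spaadrat {determiner,conjunction}; 3:draik {determiner}; 4:plairesk {conjunction,noun}; 5:staisgrat {determiner}; 6:staisgrat {determiner}.
At position 1, choosing conjunction makes rule 1 impossible to satisfy; hence determiner.
At position 2, choosing conjunction makes rule 1 impossible to satisfy; hence determiner.
At position 4, choosing conjunction makes rule 1 impossible to satisfy; hence noun.
The unique satisfying tagging is: determiner determiner determiner noun determiner determiner.
Checking: rule 1 ✓; rule 2 ✓; rule 3 ✓; rule 4 ✓; rule 5 ✓.

determiner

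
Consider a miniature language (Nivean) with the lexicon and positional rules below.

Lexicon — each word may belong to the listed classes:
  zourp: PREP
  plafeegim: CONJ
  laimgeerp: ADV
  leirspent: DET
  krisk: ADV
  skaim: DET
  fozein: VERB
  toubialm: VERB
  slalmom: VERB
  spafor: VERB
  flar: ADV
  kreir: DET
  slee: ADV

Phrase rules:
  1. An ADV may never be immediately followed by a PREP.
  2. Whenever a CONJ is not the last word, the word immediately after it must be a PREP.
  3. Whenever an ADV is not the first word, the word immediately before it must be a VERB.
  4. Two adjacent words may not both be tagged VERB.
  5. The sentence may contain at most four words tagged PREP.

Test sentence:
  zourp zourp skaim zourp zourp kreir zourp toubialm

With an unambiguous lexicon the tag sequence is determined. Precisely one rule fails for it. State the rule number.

Fixed tagging: PREP PREP DET PREP PREP DET PREP VERB.
Applying the rules: R1 holds, R2 holds, R3 holds, R4 holds, R5 violated.
Only rule 5 fails.

5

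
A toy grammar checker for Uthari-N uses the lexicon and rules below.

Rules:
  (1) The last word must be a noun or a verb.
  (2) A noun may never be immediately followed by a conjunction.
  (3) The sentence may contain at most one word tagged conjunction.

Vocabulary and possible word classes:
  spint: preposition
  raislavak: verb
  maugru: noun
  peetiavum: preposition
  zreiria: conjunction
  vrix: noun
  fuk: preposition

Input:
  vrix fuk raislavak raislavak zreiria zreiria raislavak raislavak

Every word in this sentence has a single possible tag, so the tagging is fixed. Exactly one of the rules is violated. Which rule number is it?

Fixed tagging: noun preposition verb verb conjunction conjunction verb verb.
Applying the rules: R1 holds, R2 holds, R3 violated.
Only rule 3 fails.

3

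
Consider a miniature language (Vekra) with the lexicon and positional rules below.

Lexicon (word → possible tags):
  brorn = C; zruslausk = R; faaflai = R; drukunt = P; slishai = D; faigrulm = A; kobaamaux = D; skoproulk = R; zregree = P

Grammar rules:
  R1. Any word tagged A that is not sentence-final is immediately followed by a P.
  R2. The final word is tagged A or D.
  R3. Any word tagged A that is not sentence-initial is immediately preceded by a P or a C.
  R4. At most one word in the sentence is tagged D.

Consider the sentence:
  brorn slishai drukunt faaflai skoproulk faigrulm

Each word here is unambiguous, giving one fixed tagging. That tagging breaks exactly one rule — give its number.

Fixed tagging: C D P R R A.
Rule check: R1 ✓, R2 ✓, R3 ✗, R4 ✓.
Only rule 3 fails.

3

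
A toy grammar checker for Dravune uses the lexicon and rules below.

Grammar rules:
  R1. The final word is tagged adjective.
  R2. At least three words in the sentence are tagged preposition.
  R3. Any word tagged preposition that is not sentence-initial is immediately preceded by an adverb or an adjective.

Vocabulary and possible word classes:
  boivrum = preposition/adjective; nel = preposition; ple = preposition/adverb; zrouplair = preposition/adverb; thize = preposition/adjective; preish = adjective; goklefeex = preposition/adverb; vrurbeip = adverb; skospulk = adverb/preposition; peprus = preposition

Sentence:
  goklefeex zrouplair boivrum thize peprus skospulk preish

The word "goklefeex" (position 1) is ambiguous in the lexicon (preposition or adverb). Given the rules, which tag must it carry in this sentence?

preposition

Candidates per position — 1:goklefeex {preposition,adverb}; 2:zrouplair {preposition,adverb}; 3:boivrum {preposition,adjective}; 4:thize {preposition,adjective}; 5:peprus {preposition}; 6:skospulk {adverb,preposition}; 7:preish {adjective}.
At position 4, choosing preposition makes rule 3 impossible to satisfy; hence adjective.
At position 6, choosing preposition makes rule 3 impossible to satisfy; hence adverb.
Position 1: the remaining choice is settled jointly with positions 2, 3 — only preposition at position 1 is part of a tagging that satisfies every rule.
So the tagging must be: preposition adverb preposition adjective preposition adverb adjective.
Checking: rule 1 ok; rule 2 ok; rule 3 ok.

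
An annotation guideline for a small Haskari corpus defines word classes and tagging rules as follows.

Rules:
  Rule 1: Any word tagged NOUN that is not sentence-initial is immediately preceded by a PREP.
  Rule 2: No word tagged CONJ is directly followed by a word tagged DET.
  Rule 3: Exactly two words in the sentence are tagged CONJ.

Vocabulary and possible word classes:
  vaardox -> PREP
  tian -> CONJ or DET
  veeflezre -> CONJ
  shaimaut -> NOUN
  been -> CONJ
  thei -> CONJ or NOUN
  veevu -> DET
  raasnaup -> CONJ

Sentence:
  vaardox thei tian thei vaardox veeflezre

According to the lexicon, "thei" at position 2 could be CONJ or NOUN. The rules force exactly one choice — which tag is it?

NOUN

Candidates per position — 1:vaardox {PREP}; 2:thei {CONJ,NOUN}; 3:tian {CONJ,DET}; 4:thei {CONJ,NOUN}; 5:vaardox {PREP}; 6:veeflezre {CONJ}.
Position 4: NOUN is ruled out by rule 1; that leaves CONJ.
Position 2: CONJ is ruled out by rule 3; that leaves NOUN.
Position 3: CONJ is ruled out by rule 3; that leaves DET.
The only consistent sequence is: PREP NOUN DET CONJ PREP CONJ.
Verifying each rule — rule 1 ✓; rule 2 ✓; rule 3 ✓.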